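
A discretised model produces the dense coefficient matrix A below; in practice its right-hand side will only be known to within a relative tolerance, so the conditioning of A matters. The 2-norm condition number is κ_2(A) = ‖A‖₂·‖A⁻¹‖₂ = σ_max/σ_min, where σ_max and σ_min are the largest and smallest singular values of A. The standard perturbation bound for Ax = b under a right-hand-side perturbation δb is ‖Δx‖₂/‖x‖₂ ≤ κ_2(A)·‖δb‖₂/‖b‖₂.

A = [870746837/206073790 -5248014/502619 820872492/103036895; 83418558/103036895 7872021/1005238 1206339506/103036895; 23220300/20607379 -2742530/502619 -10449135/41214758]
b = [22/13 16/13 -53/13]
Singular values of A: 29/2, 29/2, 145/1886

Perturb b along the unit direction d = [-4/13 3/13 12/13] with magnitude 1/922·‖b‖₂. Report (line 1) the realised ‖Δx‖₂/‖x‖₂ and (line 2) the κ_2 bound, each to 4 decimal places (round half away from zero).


0.0012
0.2046

from the listed singular values, σ₁ = 29/2, σ_n = 145/1886
condition number: (29/2) ÷ (145/1886) = 188.6000
perturbation bound = 188.6000·1/922 = 0.2046
solve Ax = b  →  x = [49.5361 11.4880 -11.0042]
‖b‖ = 4.5826, ‖x‖ = 52.0278
Δx = A⁻¹·δb where δb = 1/922·4.5826·d; ‖Δx‖ = 0.0646
dividing the unrounded norms, ‖Δx‖/‖x‖ = 0.0012
tightness: 0.0012 against a bound of 0.2046 (unrounded ratio ≈ 0.0061)


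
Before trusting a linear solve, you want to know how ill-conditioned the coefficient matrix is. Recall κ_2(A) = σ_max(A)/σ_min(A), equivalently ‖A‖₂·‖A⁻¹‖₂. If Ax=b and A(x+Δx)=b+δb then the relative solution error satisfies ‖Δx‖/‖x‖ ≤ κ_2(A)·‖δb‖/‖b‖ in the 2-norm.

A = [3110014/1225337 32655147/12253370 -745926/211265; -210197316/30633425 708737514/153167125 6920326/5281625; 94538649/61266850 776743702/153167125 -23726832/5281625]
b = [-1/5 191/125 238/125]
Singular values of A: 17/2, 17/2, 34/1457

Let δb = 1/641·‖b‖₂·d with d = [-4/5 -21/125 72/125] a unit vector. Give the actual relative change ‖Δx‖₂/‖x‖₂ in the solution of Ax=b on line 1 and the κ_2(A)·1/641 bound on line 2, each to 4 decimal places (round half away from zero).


from the listed singular values, σ₁ = 17/2, σ_n = 34/1457
condition number: (17/2) ÷ (34/1457) = 364.2500
worst-case relative error ≤ 364.2500 × 1/641 = 0.5683
solve Ax = b  →  x = [20.2703 21.6250 30.9503]
‖b‖ = 2.4495, ‖x‖ = 42.8537
re-solving with b+δb shifts x by Δx of norm 0.1638
relative error = 0.0038
tightness: 0.0038 against a bound of 0.5683 (unrounded ratio ≈ 0.0067)

0.0038
0.5683


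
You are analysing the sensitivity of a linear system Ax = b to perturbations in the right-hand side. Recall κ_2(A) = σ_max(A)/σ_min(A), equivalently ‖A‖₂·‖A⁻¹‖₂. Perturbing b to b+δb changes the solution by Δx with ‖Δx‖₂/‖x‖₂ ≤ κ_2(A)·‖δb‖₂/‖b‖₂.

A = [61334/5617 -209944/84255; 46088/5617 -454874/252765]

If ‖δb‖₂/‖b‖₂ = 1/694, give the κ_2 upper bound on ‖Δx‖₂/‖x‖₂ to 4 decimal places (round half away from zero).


0.3553

form AᵀA = [5885963300/31550689 -11918869760/283956201; -11918869760/283956201 24143948164/2555605809] with trace 297981544/1520289 and determinant 960400/1520289
λ_max, λ_min = (297981544/1520289 ± √88787160222401536/2311278643521)/2 = 196, 4900/1520289
κ_2(A) = √(λ_max/λ_min) = √(196 / (4900/1520289)) = 246.6000
perturbation bound = 246.6000·1/694 = 0.3553


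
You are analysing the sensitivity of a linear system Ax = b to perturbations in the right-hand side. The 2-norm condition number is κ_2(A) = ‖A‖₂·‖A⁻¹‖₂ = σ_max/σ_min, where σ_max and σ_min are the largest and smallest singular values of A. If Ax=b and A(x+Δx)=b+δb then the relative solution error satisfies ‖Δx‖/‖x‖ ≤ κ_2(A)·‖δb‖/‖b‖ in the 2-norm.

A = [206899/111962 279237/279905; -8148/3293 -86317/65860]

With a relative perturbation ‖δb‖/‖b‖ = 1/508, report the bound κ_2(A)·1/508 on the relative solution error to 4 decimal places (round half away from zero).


M = AᵀA = [119553925225/12535489444 31880456685/6267744722; 31880456685/6267744722 136032132481/50141957776]. tr(M)=2125425029/173501584, det(M)=1500625/694006336
char-poly roots: 49/4 and 30625/173501584
so κ_2 = √((49/4) / (30625/173501584)) = 263.4400
worst-case relative error ≤ 263.4400 × 1/508 = 0.5186

0.5186


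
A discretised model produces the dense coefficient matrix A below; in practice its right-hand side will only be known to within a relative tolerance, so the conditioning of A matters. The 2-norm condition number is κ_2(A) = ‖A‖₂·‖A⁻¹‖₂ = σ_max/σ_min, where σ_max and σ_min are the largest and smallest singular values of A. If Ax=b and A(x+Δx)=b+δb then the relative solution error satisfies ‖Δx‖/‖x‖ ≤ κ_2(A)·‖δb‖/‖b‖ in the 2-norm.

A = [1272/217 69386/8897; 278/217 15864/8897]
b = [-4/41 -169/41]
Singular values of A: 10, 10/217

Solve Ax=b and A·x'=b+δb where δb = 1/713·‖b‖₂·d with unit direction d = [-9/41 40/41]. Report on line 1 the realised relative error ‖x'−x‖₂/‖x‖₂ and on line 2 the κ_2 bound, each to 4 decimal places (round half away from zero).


largest singular value 10, smallest 10/217
condition number: 10 ÷ (10/217) = 217.0000
bound on ‖Δx‖/‖x‖: κ·ε = 217.0000·1/713 = 0.3043
solve Ax = b  →  x = [69.3800 -52.1600]
2-norm of b is 4.1231; of x, 86.8001
re-solving with b+δb shifts x by Δx of norm 0.1255
realised ‖Δx‖/‖x‖ = 0.0014
realised/bound (from unrounded values) ≈ 0.0048

0.0014
0.3043


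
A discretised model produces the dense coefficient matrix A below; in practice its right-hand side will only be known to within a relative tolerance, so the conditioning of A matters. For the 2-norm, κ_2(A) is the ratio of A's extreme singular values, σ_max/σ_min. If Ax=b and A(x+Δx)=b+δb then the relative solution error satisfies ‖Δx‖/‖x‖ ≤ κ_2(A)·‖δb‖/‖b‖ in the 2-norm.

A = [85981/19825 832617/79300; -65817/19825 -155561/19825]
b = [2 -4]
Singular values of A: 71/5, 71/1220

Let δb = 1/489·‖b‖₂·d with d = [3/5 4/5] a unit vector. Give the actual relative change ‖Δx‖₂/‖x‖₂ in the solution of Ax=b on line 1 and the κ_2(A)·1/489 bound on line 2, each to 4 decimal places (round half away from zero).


σ_max = 71/5, σ_min = 71/1220
κ_2(A) = (71/5) / (71/1220) = 244.0000
bound on ‖Δx‖/‖x‖: κ·ε = 244.0000·1/489 = 0.4990
solve Ax = b  →  x = [31.8310 -12.9577]
2-norm of b is 4.4721; of x, 34.3674
Δx = A⁻¹·δb where δb = 1/489·4.4721·d; ‖Δx‖ = 0.1571
dividing the unrounded norms, ‖Δx‖/‖x‖ = 0.0046
realised/bound (from unrounded values) ≈ 0.0092

0.0046
0.4990


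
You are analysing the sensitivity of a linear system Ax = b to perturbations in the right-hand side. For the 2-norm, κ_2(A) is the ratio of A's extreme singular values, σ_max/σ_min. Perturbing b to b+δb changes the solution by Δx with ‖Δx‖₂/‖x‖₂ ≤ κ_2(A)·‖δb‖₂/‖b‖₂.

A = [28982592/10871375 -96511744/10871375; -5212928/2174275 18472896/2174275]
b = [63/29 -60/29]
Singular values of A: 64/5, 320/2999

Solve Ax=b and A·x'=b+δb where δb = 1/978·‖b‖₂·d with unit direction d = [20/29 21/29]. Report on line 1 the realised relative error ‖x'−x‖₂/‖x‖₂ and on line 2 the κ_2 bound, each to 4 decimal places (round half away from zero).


from the listed singular values, σ₁ = 64/5, σ_n = 320/2999
κ_2(A) = (64/5) / (320/2999) = 119.9600
perturbation bound = 119.9600·1/978 = 0.1227
solve Ax = b  →  x = [0.0656 -0.2250]
2-norm of b is 3.0000; of x, 0.2344
with δb = [0.0021 0.0022], A·Δx = δb → ‖Δx‖ = 0.0287
dividing the unrounded norms, ‖Δx‖/‖x‖ = 0.1227
so the bound is sharp here: realised error equals the bound

0.1227
0.1227


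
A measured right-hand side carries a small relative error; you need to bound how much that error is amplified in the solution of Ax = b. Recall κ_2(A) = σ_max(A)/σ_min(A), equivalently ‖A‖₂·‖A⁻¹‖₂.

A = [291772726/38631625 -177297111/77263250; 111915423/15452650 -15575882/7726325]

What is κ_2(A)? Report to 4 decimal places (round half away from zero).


M = AᵀA = [777231679169569/7098228062500 -56664683088048/1774557015625; -56664683088048/1774557015625 66224822326681/7098228062500]. tr(M)=674765201197/5678582450, det(M)=3528954025/1817146384
char-poly roots: 11881/100 and 7425625/454286596
κ = σ_max/σ_min = (109/10)/(2725/21314) = 85.2560

85.2560


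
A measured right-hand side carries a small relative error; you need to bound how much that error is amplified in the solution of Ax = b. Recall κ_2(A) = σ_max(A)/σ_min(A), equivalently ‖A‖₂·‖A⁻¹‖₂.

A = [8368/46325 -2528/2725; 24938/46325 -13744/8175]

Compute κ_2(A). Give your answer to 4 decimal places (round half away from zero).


form AᵀA = [2394212/7425625 -23894752/22276875; -23894752/22276875 246414592/66830625] with trace 428740/106929 and determinant 4096/106929
solving λ² − 428740/106929·λ + 4096/106929 = 0 gives λ = 4, 1024/106929
σ_max=√4=2, σ_min=√(1024/106929)=(32/327) → κ = 20.4375

20.4375


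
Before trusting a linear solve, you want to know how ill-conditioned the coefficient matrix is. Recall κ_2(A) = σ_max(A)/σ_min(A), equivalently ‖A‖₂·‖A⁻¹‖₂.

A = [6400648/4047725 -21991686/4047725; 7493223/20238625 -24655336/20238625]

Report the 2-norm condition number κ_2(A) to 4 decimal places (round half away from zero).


394.9000

AᵀA = [642686354209/243665640625 -2203315857288/243665640625; -2203315857288/243665640625 7554278358916/243665640625]; tr = 13115143541/389865025, det = 2829124/389865025
solving λ² − 13115143541/389865025·λ + 2829124/389865025 = 0 gives λ = 841/25, 3364/15594601
σ_max=√(841/25)=(29/5), σ_min=√(3364/15594601)=(58/3949) → κ = 394.9000


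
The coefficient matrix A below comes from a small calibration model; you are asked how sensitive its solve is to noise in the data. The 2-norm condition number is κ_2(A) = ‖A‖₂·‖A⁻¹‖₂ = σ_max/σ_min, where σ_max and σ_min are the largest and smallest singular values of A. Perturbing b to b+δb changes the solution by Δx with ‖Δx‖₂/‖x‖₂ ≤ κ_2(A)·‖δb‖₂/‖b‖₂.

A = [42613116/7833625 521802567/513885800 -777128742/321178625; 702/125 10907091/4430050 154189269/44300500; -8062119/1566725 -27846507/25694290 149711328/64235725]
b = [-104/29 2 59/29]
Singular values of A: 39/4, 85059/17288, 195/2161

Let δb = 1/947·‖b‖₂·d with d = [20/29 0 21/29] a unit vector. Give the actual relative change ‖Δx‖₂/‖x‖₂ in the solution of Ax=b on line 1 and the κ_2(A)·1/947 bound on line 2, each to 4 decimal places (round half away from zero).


from the listed singular values, σ₁ = 39/4, σ_n = 195/2161
κ = σ_max/σ_min = (39/4)/(195/2161) = 108.0500
bound on ‖Δx‖/‖x‖: κ·ε = 108.0500·1/947 = 0.1141
solve Ax = b  →  x = [-3.2999 10.5017 -1.5296]
‖b‖ = 4.5826, ‖x‖ = 11.1137
Δx = A⁻¹·δb where δb = 1/947·4.5826·d; ‖Δx‖ = 0.0536
dividing the unrounded norms, ‖Δx‖/‖x‖ = 0.0048
tightness: 0.0048 against a bound of 0.1141 (unrounded ratio ≈ 0.0423)

0.0048
0.1141


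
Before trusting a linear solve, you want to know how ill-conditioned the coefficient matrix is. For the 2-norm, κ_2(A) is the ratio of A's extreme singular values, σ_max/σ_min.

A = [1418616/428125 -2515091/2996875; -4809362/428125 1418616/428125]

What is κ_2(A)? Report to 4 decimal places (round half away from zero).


AᵀA = [40227894724/293265625 -82122261624/2052859375; -82122261624/2052859375 167898846649/14370015625]; tr = 3422505101/22992025, det = 55383364/22992025
λ_max, λ_min = (3422505101/22992025 ± √11708447663612331801/528633213600625)/2 = 3721/25, 14884/919681
σ_max=√(3721/25)=(61/5), σ_min=√(14884/919681)=(122/959) → κ = 95.9000

95.9000


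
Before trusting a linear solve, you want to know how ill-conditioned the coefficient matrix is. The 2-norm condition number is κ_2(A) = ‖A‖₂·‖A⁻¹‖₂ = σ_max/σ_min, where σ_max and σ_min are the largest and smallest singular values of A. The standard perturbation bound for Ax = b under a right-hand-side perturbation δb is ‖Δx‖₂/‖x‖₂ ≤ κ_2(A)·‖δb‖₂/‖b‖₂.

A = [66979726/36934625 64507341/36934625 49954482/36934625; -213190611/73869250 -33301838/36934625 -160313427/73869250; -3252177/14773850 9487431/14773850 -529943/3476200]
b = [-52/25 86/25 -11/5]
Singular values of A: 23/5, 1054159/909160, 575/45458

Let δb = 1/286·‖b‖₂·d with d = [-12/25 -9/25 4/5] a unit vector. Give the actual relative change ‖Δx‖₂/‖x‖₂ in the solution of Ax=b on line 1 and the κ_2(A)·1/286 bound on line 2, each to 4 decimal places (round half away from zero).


from the listed singular values, σ₁ = 23/5, σ_n = 575/45458
κ = σ_max/σ_min = (23/5)/(575/45458) = 363.6640
κ_2(A)·‖δb‖/‖b‖ = 1.2716
solve Ax = b  →  x = [94.4921 -1.1306 -126.7744]
‖b‖ = 4.5826, ‖x‖ = 158.1195
with δb = [-0.0077 -0.0058 0.0128], A·Δx = δb → ‖Δx‖ = 1.2667
dividing the unrounded norms, ‖Δx‖/‖x‖ = 0.0080
realised/bound (from unrounded values) ≈ 0.0063

0.0080
1.2716


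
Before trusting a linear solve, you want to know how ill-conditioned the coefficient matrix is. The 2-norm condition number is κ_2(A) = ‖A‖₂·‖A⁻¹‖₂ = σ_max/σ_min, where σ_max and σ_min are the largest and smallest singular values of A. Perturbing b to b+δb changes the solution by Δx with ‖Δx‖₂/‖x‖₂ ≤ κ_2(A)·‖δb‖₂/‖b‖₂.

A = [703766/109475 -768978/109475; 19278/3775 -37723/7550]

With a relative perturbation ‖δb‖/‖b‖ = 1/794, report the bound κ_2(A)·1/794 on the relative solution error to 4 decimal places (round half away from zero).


AᵀA = [32313476104/479391025 -1355165217/19175641; -1355165217/19175641 142482898201/1917564100]; tr = 323111537/2280100, det = 200533921/14250625
solving λ² − 323111537/2280100·λ + 200533921/14250625 = 0 gives λ = 14161/100, 56644/570025
σ_max=√(14161/100)=(119/10), σ_min=√(56644/570025)=(238/755) → κ = 37.7500
worst-case relative error ≤ 37.7500 × 1/794 = 0.0475

0.0475


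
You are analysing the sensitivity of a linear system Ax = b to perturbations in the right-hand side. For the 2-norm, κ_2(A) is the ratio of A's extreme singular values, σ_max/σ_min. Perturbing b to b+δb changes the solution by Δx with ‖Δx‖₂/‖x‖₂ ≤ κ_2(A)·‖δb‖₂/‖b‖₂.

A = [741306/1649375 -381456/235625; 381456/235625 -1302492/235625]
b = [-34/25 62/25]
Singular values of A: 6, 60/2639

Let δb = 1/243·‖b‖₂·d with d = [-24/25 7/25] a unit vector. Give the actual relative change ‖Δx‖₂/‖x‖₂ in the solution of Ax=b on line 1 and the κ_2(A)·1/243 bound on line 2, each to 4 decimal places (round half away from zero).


from the listed singular values, σ₁ = 6, σ_n = 60/2639
κ_2(A) = 6 / (60/2639) = 263.9000
bound on ‖Δx‖/‖x‖: κ·ε = 263.9000·1/243 = 1.0860
solve Ax = b  →  x = [84.5413 24.3107]
2-norm of b is 2.8284; of x, 87.9673
Δx = A⁻¹·δb where δb = 1/243·2.8284·d; ‖Δx‖ = 0.5119
dividing the unrounded norms, ‖Δx‖/‖x‖ = 0.0058
realised/bound (from unrounded values) ≈ 0.0054

0.0058
1.0860


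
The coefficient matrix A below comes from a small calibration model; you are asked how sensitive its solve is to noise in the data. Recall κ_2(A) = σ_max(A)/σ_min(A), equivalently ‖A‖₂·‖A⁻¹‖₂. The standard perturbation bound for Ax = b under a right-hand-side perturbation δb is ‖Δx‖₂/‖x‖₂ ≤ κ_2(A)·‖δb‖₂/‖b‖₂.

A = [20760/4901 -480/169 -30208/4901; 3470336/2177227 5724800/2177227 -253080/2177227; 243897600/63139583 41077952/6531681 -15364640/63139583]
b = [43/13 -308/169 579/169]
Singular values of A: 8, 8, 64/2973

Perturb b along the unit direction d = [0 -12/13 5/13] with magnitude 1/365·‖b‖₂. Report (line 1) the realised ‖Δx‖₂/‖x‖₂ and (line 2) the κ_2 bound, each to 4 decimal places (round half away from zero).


from the listed singular values, σ₁ = 8, σ_n = 64/2973
κ_2(A) = 8 / (64/2973) = 371.6250
κ_2(A)·‖δb‖/‖b‖ = 1.0182
solve Ax = b  →  x = [93.5323 -53.4844 88.3879]
‖b‖₂ = 5.0990 and ‖x‖₂ = 139.3603
δb = ε·‖b‖·d = [0.0000 -0.0129 0.0054]; solving A·Δx = δb gives ‖Δx‖ = 0.6489
dividing the unrounded norms, ‖Δx‖/‖x‖ = 0.0047
tightness: 0.0047 against a bound of 1.0182 (unrounded ratio ≈ 0.0046)

0.0047
1.0182


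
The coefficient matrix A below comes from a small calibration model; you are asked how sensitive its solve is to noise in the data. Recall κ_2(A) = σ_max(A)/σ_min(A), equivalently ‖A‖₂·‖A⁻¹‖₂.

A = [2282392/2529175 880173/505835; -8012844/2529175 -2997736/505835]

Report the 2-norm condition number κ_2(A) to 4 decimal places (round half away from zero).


297.5500

form AᵀA = [111063971536/10234761889 208234325880/10234761889; 208234325880/10234761889 390445025425/10234761889] with trace 1735325249/35414401 and determinant 960400/35414401
char-poly roots: 49 and 19600/35414401
κ_2(A) = √(λ_max/λ_min) = √(49 / (19600/35414401)) = 297.5500


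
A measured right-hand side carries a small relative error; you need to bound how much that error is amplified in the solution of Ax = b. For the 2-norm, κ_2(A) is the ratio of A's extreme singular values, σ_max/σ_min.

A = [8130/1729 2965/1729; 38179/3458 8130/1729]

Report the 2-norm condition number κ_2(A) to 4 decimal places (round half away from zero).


53.2000

AᵀA = [10189489/70756 1060965/17689; 1060965/17689 443125/17689]; tr = 11961989/70756, det = 714025/70756
λ_max, λ_min = (11961989/70756 ± √142887094624521/5006411536)/2 = 169, 4225/70756
κ_2(A) = √(λ_max/λ_min) = √(169 / (4225/70756)) = 53.2000


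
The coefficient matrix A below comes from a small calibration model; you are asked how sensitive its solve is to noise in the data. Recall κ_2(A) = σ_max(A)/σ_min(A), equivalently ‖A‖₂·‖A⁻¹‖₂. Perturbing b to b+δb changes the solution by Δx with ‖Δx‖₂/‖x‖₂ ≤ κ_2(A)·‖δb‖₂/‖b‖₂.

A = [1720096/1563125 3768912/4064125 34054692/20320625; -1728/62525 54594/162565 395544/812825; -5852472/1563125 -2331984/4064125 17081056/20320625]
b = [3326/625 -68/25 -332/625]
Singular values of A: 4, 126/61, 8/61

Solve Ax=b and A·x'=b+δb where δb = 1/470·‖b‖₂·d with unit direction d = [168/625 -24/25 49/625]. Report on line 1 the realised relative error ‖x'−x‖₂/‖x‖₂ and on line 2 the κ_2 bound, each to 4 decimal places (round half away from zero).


largest singular value 4, smallest 8/61
κ = σ_max/σ_min = 4/(8/61) = 30.5000
κ_2(A)·‖δb‖/‖b‖ = 0.0649
solve Ax = b  →  x = [7.1829 -26.6210 13.1900]
2-norm of b is 6.0000; of x, 30.5655
re-solving with b+δb shifts x by Δx of norm 0.0973
relative error = 0.0032
so the bound overstates the realised error by a factor of ≈ 20.3770 (computed from the unrounded values)

0.0032
0.0649


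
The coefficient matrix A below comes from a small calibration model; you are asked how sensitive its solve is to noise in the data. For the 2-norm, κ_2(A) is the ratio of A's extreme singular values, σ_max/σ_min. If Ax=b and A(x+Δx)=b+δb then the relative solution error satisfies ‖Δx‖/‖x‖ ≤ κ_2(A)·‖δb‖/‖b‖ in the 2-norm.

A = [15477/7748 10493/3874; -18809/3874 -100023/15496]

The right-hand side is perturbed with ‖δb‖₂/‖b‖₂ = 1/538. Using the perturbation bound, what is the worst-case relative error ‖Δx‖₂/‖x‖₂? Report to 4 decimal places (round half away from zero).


0.5539

AᵀA = [9790837/355216 13054041/355216; 13054041/355216 69622777/1420864]; tr = 108786125/1420864, det = 1500625/22733824
char-poly roots: 1225/16 and 1225/1420864
σ_max=√(1225/16)=(35/4), σ_min=√(1225/1420864)=(35/1192) → κ = 298.0000
κ_2(A)·‖δb‖/‖b‖ = 0.5539


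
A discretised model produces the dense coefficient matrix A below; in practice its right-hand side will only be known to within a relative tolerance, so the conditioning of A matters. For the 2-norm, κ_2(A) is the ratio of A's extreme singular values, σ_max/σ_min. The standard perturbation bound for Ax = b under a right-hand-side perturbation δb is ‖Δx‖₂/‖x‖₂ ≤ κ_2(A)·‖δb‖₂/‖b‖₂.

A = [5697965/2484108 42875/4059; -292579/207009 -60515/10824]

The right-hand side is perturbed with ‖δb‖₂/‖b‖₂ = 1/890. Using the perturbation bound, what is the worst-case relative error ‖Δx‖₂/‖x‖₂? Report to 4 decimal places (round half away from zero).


0.0801

form AᵀA = [154995020761/21352223376 38114662495/1186234632; 38114662495/1186234632 150607587025/1054430784] with trace 7625933749/50808384 and determinant 3603000625/812934144
solving λ² − 7625933749/50808384·λ + 3603000625/812934144 = 0 gives λ = 2401/16, 1500625/50808384
σ_max=√(2401/16)=(49/4), σ_min=√(1500625/50808384)=(1225/7128) → κ = 71.2800
bound on ‖Δx‖/‖x‖: κ·ε = 71.2800·1/890 = 0.0801


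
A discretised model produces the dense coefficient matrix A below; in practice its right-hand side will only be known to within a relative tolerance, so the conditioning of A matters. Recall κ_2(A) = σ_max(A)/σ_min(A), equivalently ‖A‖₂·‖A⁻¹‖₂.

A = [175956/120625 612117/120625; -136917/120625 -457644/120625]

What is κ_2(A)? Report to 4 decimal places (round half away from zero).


form AᵀA = [1988271153/582015625 6814596096/582015625; 6814596096/582015625 23365010097/582015625] with trace 1622610/37249 and determinant 1185921/23280625
char-poly roots: 1089/25 and 1089/931225
κ = σ_max/σ_min = (33/5)/(33/965) = 193.0000

193.0000


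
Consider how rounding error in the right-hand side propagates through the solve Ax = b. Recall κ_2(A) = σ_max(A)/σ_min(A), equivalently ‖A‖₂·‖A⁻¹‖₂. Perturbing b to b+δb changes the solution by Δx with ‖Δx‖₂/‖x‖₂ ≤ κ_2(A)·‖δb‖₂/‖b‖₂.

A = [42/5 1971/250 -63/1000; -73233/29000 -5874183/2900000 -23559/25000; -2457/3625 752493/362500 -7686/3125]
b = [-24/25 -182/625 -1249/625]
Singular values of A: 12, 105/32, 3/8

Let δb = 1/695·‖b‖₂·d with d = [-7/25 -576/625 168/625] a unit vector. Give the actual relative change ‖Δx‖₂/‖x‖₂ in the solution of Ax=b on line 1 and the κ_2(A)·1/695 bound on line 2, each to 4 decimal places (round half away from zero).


0.0139
0.0460

largest singular value 12, smallest 3/8
condition number: 12 ÷ (3/8) = 32.0000
κ_2(A)·‖δb‖/‖b‖ = 0.0460
solve Ax = b  →  x = [0.1919 -0.3223 0.4876]
‖b‖ = 2.2361, ‖x‖ = 0.6152
with δb = [-0.0009 -0.0030 0.0009], A·Δx = δb → ‖Δx‖ = 0.0086
relative error = 0.0139
tightness: 0.0139 against a bound of 0.0460 (unrounded ratio ≈ 0.3029)


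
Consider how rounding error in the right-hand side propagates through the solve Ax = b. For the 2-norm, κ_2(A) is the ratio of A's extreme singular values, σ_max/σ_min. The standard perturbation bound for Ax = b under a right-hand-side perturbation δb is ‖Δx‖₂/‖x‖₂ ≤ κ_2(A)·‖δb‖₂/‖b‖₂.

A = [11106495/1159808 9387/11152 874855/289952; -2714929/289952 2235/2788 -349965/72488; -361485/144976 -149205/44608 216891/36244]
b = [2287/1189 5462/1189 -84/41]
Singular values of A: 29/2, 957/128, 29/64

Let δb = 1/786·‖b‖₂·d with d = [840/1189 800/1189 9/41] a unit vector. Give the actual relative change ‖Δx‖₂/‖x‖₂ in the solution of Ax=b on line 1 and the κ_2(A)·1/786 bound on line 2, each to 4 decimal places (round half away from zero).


0.0017
0.0407

from the listed singular values, σ₁ = 29/2, σ_n = 29/64
condition number: (29/2) ÷ (29/64) = 32.0000
perturbation bound = 32.0000·1/786 = 0.0407
solve Ax = b  →  x = [-1.5889 7.9779 3.4547]
‖b‖ = 5.3852, ‖x‖ = 8.8378
δb = ε·‖b‖·d = [0.0048 0.0046 0.0015]; solving A·Δx = δb gives ‖Δx‖ = 0.0151
relative error = 0.0017
realised/bound (from unrounded values) ≈ 0.0420


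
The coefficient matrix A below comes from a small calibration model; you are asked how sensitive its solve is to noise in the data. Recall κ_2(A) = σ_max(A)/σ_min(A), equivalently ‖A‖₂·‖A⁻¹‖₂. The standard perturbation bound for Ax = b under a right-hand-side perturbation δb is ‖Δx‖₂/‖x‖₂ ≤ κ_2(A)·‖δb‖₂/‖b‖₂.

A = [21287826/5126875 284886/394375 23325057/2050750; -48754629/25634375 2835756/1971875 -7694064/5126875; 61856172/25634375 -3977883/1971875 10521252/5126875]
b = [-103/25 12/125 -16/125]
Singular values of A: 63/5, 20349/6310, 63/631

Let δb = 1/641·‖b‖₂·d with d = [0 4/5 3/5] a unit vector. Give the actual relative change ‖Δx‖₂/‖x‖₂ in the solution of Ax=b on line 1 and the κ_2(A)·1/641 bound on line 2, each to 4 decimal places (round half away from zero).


0.1452
0.1969

from the listed singular values, σ₁ = 63/5, σ_n = 63/631
condition number: (63/5) ÷ (63/631) = 126.2000
κ_2(A)·‖δb‖/‖b‖ = 0.1969
solve Ax = b  →  x = [0.0496 -0.2481 -0.3646]
2-norm of b is 4.1231; of x, 0.4438
Δx = A⁻¹·δb where δb = 1/641·4.1231·d; ‖Δx‖ = 0.0644
realised ‖Δx‖/‖x‖ = 0.1452
realised/bound (from unrounded values) ≈ 0.7374


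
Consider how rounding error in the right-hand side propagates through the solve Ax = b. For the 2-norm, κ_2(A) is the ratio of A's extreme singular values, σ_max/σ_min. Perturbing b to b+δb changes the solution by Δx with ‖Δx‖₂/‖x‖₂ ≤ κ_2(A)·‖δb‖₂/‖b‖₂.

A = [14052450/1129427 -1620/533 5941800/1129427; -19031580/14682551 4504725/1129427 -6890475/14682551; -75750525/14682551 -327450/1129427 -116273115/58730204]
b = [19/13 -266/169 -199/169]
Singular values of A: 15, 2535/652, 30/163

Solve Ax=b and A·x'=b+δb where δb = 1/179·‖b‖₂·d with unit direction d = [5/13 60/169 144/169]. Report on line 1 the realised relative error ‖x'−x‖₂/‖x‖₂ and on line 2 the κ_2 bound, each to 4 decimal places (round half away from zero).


σ_max = 15, σ_min = 30/163
κ = σ_max/σ_min = 15/(30/163) = 81.5000
perturbation bound = 81.5000·1/179 = 0.4553
solve Ax = b  →  x = [2.1577 -0.2802 -4.9871]
‖b‖ = 2.4495, ‖x‖ = 5.4411
δb = ε·‖b‖·d = [0.0053 0.0049 0.0117]; solving A·Δx = δb gives ‖Δx‖ = 0.0744
relative error = 0.0137
so the bound overstates the realised error by a factor of ≈ 33.3195 (computed from the unrounded values)

0.0137
0.4553


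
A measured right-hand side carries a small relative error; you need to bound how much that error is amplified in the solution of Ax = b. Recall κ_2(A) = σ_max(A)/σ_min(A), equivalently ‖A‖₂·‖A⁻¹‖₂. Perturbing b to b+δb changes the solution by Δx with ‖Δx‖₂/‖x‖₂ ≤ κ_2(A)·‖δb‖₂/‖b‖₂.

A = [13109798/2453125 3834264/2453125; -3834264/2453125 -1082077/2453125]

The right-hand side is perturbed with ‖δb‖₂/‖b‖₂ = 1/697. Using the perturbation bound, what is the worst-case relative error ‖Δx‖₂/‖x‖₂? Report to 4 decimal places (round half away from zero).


form AᵀA = [298509414436/9628515625 87064632648/9628515625; 87064632648/9628515625 25395953689/9628515625] with trace 518248589/15405625 and determinant 2829124/385140625
solving λ² − 518248589/15405625·λ + 2829124/385140625 = 0 gives λ = 841/25, 3364/15405625
κ_2(A) = √(λ_max/λ_min) = √((841/25) / (3364/15405625)) = 392.5000
worst-case relative error ≤ 392.5000 × 1/697 = 0.5631

0.5631


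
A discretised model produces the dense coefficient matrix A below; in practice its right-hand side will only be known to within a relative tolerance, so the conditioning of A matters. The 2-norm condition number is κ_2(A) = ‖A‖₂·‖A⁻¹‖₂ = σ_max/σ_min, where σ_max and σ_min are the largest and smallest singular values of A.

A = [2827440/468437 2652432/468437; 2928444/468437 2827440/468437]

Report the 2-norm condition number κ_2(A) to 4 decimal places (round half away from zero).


form AᵀA = [19702974096/260919409 18762891840/260919409; 18762891840/260919409 17871358464/260919409] with trace 44678160/310249 and determinant 331776/310249
solving λ² − 44678160/310249·λ + 331776/310249 = 0 gives λ = 144, 2304/310249
κ = σ_max/σ_min = 12/(48/557) = 139.2500

139.2500


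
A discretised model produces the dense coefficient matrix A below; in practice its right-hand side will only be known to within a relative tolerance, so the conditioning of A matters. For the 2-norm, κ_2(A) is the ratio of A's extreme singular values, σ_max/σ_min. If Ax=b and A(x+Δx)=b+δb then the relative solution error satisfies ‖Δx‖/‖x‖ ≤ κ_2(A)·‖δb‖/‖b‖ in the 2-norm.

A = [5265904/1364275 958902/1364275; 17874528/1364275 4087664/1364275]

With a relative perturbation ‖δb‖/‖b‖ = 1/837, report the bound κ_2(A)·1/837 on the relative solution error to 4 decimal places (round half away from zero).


form AᵀA = [555565593856/2977994041 124983280800/2977994041; 124983280800/2977994041 28205584036/2977994041] with trace 347276132/1771561 and determinant 9834496/1771561
λ_max, λ_min = (347276132/1771561 ± √120531022218608400/3138428376721)/2 = 196, 50176/1771561
κ_2(A) = √(λ_max/λ_min) = √(196 / (50176/1771561)) = 83.1875
worst-case relative error ≤ 83.1875 × 1/837 = 0.0994

0.0994


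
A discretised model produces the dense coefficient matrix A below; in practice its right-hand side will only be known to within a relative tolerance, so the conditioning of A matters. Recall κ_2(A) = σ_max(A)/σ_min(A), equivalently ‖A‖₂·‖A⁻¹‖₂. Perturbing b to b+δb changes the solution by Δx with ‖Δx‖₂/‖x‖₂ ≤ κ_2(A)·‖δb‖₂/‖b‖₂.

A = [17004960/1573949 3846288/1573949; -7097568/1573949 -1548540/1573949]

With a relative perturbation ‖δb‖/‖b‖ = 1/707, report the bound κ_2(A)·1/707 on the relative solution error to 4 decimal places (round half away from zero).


0.5221

form AᵀA = [2009136900096/14658671329 452052316800/14658671329; 452052316800/14658671329 101727263376/14658671329] with trace 1255719312/8720209 and determinant 1327104/8720209
char-poly roots: 144 and 9216/8720209
so κ_2 = √(144 / (9216/8720209)) = 369.1250
perturbation bound = 369.1250·1/707 = 0.5221


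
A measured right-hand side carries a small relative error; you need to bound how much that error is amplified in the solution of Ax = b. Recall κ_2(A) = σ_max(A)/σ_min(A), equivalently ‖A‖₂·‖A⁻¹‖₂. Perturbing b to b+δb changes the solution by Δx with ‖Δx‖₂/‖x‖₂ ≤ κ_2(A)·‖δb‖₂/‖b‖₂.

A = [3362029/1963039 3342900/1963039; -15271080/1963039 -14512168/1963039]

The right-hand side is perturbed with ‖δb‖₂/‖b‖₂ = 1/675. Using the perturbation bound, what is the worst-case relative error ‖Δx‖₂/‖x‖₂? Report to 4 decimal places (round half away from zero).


form AᵀA = [145454564761/2292398641 138521954340/2292398641; 138521954340/2292398641 131932183504/2292398641] with trace 329829665/2725801 and determinant 937024/2725801
λ_max, λ_min = (329829665/2725801 ± √108777391350187329/7429991091601)/2 = 121, 7744/2725801
so κ_2 = √(121 / (7744/2725801)) = 206.3750
worst-case relative error ≤ 206.3750 × 1/675 = 0.3057

0.3057


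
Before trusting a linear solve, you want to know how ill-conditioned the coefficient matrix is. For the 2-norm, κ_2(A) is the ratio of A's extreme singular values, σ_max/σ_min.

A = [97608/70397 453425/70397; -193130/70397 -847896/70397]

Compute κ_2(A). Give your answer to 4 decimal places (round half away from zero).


202.0000

M = AᵀA = [162029476/17147881 719764920/17147881; 719764920/17147881 3199037569/17147881]. tr(M)=1999445/10201, det(M)=9604/10201
solving λ² − 1999445/10201·λ + 9604/10201 = 0 gives λ = 196, 49/10201
κ_2(A) = √(λ_max/λ_min) = √(196 / (49/10201)) = 202.0000


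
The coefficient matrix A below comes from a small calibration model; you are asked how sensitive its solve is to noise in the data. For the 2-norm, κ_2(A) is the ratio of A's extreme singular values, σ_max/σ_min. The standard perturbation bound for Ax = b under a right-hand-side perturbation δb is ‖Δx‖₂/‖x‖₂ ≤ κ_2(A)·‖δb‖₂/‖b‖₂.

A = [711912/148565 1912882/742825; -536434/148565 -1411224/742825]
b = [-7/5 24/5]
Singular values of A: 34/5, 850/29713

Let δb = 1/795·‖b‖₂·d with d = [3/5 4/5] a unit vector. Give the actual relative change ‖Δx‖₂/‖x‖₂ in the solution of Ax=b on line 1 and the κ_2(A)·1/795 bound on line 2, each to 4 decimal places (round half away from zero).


0.0021
0.2990

σ_max = 34/5, σ_min = 850/29713
condition number: (34/5) ÷ (850/29713) = 237.7040
bound on ‖Δx‖/‖x‖: κ·ε = 237.7040·1/795 = 0.2990
solve Ax = b  →  x = [-49.8693 92.2550]
2-norm of b is 5.0000; of x, 104.8711
re-solving with b+δb shifts x by Δx of norm 0.2199
realised ‖Δx‖/‖x‖ = 0.0021
so the bound overstates the realised error by a factor of ≈ 142.6246 (computed from the unrounded values)


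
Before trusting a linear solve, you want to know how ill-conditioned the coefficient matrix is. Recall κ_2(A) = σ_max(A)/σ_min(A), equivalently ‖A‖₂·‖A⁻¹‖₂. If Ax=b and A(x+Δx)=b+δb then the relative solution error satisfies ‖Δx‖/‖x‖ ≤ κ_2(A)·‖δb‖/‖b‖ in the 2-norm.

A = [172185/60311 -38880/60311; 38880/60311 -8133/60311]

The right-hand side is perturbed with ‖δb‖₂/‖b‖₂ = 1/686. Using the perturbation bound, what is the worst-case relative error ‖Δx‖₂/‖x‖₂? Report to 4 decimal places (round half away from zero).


0.4289

AᵀA = [759983625/88717481 -170994240/88717481; -170994240/88717481 38482929/88717481]; tr = 19474794/2163841, det = 2025/2163841
solving λ² − 19474794/2163841·λ + 2025/2163841 = 0 gives λ = 9, 225/2163841
κ_2(A) = √(λ_max/λ_min) = √(9 / (225/2163841)) = 294.2000
perturbation bound = 294.2000·1/686 = 0.4289


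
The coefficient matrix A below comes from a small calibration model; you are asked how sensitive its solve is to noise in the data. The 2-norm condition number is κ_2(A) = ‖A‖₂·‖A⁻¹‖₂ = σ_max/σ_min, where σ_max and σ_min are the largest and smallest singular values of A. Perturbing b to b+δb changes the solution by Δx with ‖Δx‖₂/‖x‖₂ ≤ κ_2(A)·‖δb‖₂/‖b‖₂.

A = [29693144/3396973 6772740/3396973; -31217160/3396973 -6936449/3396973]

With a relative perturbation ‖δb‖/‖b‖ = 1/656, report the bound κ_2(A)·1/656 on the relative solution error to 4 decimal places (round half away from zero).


0.5444

M = AᵀA = [2207127085696/13721076769 496599503400/13721076769; 496599503400/13721076769 111753069961/13721076769]. tr(M)=1379464697/8162449, det(M)=1827904/8162449
char-poly roots: 169 and 10816/8162449
σ_max=√169=13, σ_min=√(10816/8162449)=(104/2857) → κ = 357.1250
perturbation bound = 357.1250·1/656 = 0.5444


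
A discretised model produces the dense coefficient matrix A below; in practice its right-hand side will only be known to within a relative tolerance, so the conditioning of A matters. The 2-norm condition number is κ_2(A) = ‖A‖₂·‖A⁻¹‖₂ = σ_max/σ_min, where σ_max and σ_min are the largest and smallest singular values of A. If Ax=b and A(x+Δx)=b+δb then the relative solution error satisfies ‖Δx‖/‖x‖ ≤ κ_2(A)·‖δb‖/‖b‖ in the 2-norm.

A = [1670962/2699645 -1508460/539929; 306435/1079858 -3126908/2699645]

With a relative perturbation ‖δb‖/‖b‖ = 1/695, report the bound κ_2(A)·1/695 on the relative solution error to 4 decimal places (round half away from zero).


M = AᵀA = [79976427529/172499008900 -3549912858/1724990089; -3549912858/1724990089 394460609056/43124752225]. tr(M)=986209913/102616900, det(M)=3694084/641355625
eigenvalues of AᵀA: λ = (tr ± √(tr²−4·det))/2 = 961/100, 15376/25654225
σ_max=√(961/100)=(31/10), σ_min=√(15376/25654225)=(124/5065) → κ = 126.6250
κ_2(A)·‖δb‖/‖b‖ = 0.1822

0.1822


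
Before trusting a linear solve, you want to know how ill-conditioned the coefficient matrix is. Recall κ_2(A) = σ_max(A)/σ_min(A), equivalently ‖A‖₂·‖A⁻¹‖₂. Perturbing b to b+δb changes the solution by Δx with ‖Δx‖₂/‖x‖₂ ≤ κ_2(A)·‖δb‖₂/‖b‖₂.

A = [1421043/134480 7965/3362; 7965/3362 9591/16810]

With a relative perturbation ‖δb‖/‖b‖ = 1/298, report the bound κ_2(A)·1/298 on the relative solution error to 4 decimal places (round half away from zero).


0.9933

AᵀA = [1261671129/10758400 1419363/53792; 1419363/53792 499113/84050]; tr = 788553/6400, det = 110889/640000
char-poly roots: 12321/100 and 9/6400
σ_max=√(12321/100)=(111/10), σ_min=√(9/6400)=(3/80) → κ = 296.0000
bound on ‖Δx‖/‖x‖: κ·ε = 296.0000·1/298 = 0.9933


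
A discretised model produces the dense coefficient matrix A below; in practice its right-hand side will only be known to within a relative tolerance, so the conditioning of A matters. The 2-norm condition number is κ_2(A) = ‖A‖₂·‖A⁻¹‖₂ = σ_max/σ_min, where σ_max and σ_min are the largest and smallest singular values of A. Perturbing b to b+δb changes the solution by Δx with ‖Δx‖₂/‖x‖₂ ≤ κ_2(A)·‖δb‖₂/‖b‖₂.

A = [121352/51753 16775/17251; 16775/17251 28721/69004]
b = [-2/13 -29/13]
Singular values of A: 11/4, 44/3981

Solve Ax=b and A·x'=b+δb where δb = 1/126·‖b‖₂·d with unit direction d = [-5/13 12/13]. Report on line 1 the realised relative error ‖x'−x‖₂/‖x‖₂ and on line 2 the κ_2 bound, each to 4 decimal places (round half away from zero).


0.0089
1.9747

from the listed singular values, σ₁ = 11/4, σ_n = 44/3981
condition number: (11/4) ÷ (44/3981) = 248.8125
κ_2(A)·‖δb‖/‖b‖ = 1.9747
solve Ax = b  →  x = [69.2622 -167.1748]
‖b‖ = 2.2361, ‖x‖ = 180.9549
Δx = A⁻¹·δb where δb = 1/126·2.2361·d; ‖Δx‖ = 1.6057
relative error = 0.0089
so the bound overstates the realised error by a factor of ≈ 222.5451 (computed from the unrounded values)


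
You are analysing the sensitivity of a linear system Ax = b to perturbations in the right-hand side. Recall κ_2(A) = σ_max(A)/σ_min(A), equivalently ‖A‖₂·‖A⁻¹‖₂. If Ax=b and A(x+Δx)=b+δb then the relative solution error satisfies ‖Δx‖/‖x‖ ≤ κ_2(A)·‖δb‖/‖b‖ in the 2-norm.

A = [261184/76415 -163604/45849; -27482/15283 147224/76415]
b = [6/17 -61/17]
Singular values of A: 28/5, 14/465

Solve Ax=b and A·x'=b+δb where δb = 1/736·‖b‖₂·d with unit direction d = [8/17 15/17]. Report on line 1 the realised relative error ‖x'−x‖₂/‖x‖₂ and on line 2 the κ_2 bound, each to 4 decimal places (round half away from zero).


0.0016
0.2527

largest singular value 28/5, smallest 14/465
condition number: (28/5) ÷ (14/465) = 186.0000
κ_2(A)·‖δb‖/‖b‖ = 0.2527
solve Ax = b  →  x = [-71.9089 -68.9778]
2-norm of b is 3.6056; of x, 99.6435
with δb = [0.0023 0.0043], A·Δx = δb → ‖Δx‖ = 0.1627
realised ‖Δx‖/‖x‖ = 0.0016
realised/bound (from unrounded values) ≈ 0.0065


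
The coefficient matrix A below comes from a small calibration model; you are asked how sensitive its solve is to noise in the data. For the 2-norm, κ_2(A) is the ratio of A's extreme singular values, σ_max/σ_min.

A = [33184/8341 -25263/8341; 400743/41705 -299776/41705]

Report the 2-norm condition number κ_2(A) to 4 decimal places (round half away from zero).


M = AᵀA = [188124398449/1739307025 -141091318368/1739307025; -141091318368/1739307025 105821129401/1739307025]. tr(M)=11757821114/69572281, det(M)=17850625/69572281
λ_max, λ_min = (11757821114/69572281 ± √138241389714030098496/4840302283542961)/2 = 169, 105625/69572281
κ = σ_max/σ_min = 13/(325/8341) = 333.6400

333.6400
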